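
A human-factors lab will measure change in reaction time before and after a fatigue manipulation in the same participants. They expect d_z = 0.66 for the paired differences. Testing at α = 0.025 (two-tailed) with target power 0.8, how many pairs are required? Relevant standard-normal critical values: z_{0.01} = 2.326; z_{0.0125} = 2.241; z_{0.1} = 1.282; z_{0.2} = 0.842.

n = 22 pairs

For a paired (one-sample on differences) test: n = ((z_{α/2} + z_β) / d)².
z_{α/2} + z_β = 2.241 + 0.842 = 3.083.
n = (3.083 / 0.66)² = 4.671² = 21.82.
Round up.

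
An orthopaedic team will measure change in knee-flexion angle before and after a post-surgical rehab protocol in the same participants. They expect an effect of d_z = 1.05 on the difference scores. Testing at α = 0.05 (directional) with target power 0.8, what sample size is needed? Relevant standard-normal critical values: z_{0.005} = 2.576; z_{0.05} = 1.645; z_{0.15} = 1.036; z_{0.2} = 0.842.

For a paired (one-sample on differences) test: n = ((z_{α} + z_β) / d)².
z_{α} + z_β = 1.645 + 0.842 = 2.487.
n = (2.487 / 1.05)² = 2.369² = 5.61.
Round up.

n = 6 pairs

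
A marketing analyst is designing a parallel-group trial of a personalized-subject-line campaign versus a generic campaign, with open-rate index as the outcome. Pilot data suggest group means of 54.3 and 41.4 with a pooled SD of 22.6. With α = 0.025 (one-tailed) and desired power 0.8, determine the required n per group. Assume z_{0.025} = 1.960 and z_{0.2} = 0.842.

Cohen's d = |M₁ − M₂| / SD_pooled = |54.3 − 41.4| / 22.6 = 12.9 / 22.6 = 0.571.
For two independent groups with equal n: n = 2·((z_{α} + z_β) / d)².
z_{α} + z_β = 1.960 + 0.842 = 2.802.
n = 2 × (2.802 / 0.571)² = 2 × 4.907² = 2 × 24.08 = 48.2.
Round up to the next whole participant.

n = 49 per group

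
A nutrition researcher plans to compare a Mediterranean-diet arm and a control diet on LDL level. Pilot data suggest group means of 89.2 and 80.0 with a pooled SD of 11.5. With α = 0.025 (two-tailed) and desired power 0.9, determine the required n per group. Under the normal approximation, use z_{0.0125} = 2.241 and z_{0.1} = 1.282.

n = 39 per group

Cohen's d = |M₁ − M₂| / SD_pooled = |89.2 − 80.0| / 11.5 = 9.2 / 11.5 = 0.800.
For two independent groups with equal n: n = 2·((z_{α/2} + z_β) / d)².
z_{α/2} + z_β = 2.241 + 1.282 = 3.523.
n = 2 × (3.523 / 0.800)² = 2 × 4.404² = 2 × 19.39 = 38.8.
Round up to the next whole participant.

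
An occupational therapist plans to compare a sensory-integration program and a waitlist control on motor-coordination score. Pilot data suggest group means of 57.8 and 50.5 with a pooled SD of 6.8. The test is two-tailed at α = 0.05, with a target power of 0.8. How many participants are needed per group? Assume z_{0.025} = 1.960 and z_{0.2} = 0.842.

n = 14 per group

Cohen's d = |M₁ − M₂| / SD_pooled = |57.8 − 50.5| / 6.8 = 7.3 / 6.8 = 1.074.
For two independent groups with equal n: n = 2·((z_{α/2} + z_β) / d)².
z_{α/2} + z_β = 1.960 + 0.842 = 2.802.
n = 2 × (2.802 / 1.074)² = 2 × 2.609² = 2 × 6.81 = 13.6.
Round up to the next whole participant.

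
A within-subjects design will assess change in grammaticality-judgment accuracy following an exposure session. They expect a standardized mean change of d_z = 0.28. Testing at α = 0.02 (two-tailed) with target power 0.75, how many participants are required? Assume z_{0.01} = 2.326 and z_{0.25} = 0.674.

For a paired (one-sample on differences) test: n = ((z_{α/2} + z_β) / d)².
z_{α/2} + z_β = 2.326 + 0.674 = 3.000.
n = (3.000 / 0.28)² = 10.714² = 114.80.
Round up.

n = 115 pairs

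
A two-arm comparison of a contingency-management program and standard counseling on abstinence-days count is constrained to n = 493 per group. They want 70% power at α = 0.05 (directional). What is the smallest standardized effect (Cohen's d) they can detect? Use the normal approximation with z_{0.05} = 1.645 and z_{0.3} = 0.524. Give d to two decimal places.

For two independent groups of n = 493 each: d_min = (z_{α} + z_β)·√(2/n).
z-sum = 1.645 + 0.524 = 2.169.
d_min = 2.169 × √(2/493) = 2.169 × 0.0637 = 0.138.

d_min ≈ 0.14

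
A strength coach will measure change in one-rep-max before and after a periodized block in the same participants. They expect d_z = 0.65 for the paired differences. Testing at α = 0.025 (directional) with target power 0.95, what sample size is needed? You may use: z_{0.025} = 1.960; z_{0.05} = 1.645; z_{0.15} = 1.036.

For a paired (one-sample on differences) test: n = ((z_{α} + z_β) / d)².
z_{α} + z_β = 1.960 + 1.645 = 3.605.
n = (3.605 / 0.65)² = 5.546² = 30.76.
Round up.

n = 31 pairs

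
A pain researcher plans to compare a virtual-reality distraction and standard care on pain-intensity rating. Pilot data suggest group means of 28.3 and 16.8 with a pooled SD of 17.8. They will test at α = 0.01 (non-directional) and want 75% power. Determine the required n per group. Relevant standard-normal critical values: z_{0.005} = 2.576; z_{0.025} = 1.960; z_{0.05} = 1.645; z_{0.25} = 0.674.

n = 51 per group

Cohen's d = |M₁ − M₂| / SD_pooled = |28.3 − 16.8| / 17.8 = 11.5 / 17.8 = 0.646.
For two independent groups with equal n: n = 2·((z_{α/2} + z_β) / d)².
z_{α/2} + z_β = 2.576 + 0.674 = 3.250.
n = 2 × (3.250 / 0.646)² = 2 × 5.031² = 2 × 25.31 = 50.6.
Round up to the next whole participant.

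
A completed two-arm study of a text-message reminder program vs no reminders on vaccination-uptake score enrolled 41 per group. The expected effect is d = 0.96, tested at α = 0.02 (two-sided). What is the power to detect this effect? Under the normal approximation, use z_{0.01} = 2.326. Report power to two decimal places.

power ≈ 0.98

For two equal groups, power = Φ(d·√(n/2) − z_{α/2}).
d·√(n/2) = 0.96 × √(41/2) = 0.96 × 4.528 = 4.347.
z_β = 4.347 − 2.326 = 2.021.
Power = Φ(2.021) = 0.978.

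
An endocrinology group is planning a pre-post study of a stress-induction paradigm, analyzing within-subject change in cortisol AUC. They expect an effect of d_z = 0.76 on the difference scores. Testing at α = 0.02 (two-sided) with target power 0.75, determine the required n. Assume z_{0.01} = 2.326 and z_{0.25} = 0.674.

For a paired (one-sample on differences) test: n = ((z_{α/2} + z_β) / d)².
z_{α/2} + z_β = 2.326 + 0.674 = 3.000.
n = (3.000 / 0.76)² = 3.947² = 15.58.
Round up.

n = 16 pairs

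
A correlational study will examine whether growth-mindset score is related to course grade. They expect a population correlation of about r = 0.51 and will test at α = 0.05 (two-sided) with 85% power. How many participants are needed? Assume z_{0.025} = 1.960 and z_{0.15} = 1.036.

Fisher's z: C = ½·ln((1+r)/(1−r)) = ½·ln(3.0816) = 0.5627.
n = ((z_{α/2} + z_β)/C)² + 3.
(1.960 + 1.036) / 0.5627 = 2.996 / 0.5627 = 5.324.
n = 5.324² + 3 = 28.35 + 3 = 31.3.
Round up.

n = 32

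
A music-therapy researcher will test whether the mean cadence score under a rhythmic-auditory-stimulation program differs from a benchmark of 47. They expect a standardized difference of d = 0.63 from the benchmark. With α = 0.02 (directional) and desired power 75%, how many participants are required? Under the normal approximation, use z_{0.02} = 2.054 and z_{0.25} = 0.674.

n = 19

For a one-sample test: n = ((z_{α} + z_β) / d)².
z_{α} + z_β = 2.054 + 0.674 = 2.728.
n = (2.728 / 0.63)² = 4.330² = 18.75.
Round up.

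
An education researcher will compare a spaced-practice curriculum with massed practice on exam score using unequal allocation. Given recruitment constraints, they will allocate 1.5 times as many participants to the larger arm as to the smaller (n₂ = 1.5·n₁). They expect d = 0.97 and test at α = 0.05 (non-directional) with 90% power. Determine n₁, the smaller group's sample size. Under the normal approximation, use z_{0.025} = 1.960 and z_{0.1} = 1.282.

With allocation ratio k = n₂/n₁ = 1.5, Var(x̄₁−x̄₂) = σ²(1/n₁ + 1/(k·n₁)) = σ²·(k+1)/(k·n₁).
So n₁ = (1 + 1/k)·((z_{α/2} + z_β)/d)² = 1.667 × (3.242/0.97)².
n₁ = 1.667 × 11.17 = 18.6.
Round up: n₁ = 19, giving n₂ = ⌈1.5 × 19⌉ = ⌈28.5⌉ = 29.

n₁ = 19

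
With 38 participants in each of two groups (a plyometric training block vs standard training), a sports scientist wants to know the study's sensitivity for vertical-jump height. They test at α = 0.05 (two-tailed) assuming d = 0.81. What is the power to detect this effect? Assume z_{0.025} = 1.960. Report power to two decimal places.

For two equal groups, power = Φ(d·√(n/2) − z_{α/2}).
d·√(n/2) = 0.81 × √(38/2) = 0.81 × 4.359 = 3.531.
z_β = 3.531 − 1.960 = 1.571.
Power = Φ(1.571) = 0.942.

power ≈ 0.94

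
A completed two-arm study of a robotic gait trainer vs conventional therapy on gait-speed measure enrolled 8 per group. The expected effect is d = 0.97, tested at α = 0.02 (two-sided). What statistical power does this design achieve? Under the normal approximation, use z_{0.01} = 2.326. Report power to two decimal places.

power ≈ 0.35

For two equal groups, power = Φ(d·√(n/2) − z_{α/2}).
d·√(n/2) = 0.97 × √(8/2) = 0.97 × 2.000 = 1.940.
z_β = 1.940 − 2.326 = -0.386.
Power = Φ(-0.386) = 0.350.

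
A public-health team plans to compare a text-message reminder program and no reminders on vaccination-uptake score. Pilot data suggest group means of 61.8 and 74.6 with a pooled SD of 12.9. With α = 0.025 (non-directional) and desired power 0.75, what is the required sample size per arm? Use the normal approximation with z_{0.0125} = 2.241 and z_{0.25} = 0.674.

n = 18 per group

Cohen's d = |M₁ − M₂| / SD_pooled = |61.8 − 74.6| / 12.9 = 12.8 / 12.9 = 0.992.
For two independent groups with equal n: n = 2·((z_{α/2} + z_β) / d)².
z_{α/2} + z_β = 2.241 + 0.674 = 2.915.
n = 2 × (2.915 / 0.992)² = 2 × 2.939² = 2 × 8.63 = 17.3.
Round up to the next whole participant.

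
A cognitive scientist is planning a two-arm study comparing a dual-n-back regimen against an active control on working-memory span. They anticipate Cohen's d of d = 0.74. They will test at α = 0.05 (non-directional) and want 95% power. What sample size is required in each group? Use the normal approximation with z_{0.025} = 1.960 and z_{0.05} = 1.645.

n = 48 per group

For two independent groups with equal n: n = 2·((z_{α/2} + z_β) / d)².
z_{α/2} + z_β = 1.960 + 1.645 = 3.605.
n = 2 × (3.605 / 0.74)² = 2 × 4.872² = 2 × 23.73 = 47.5.
Round up to the next whole participant.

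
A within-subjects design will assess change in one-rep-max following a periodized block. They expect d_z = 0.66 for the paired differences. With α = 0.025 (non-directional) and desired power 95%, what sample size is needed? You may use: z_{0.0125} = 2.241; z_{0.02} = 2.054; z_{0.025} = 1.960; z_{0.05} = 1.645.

n = 35 pairs

For a paired (one-sample on differences) test: n = ((z_{α/2} + z_β) / d)².
z_{α/2} + z_β = 2.241 + 1.645 = 3.886.
n = (3.886 / 0.66)² = 5.888² = 34.67.
Round up.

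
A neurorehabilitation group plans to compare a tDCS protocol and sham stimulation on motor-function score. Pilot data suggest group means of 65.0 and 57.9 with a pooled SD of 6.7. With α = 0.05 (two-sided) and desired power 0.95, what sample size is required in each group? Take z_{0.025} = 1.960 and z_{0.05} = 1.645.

Cohen's d = |M₁ − M₂| / SD_pooled = |65.0 − 57.9| / 6.7 = 7.1 / 6.7 = 1.060.
For two independent groups with equal n: n = 2·((z_{α/2} + z_β) / d)².
z_{α/2} + z_β = 1.960 + 1.645 = 3.605.
n = 2 × (3.605 / 1.060)² = 2 × 3.401² = 2 × 11.57 = 23.1.
Round up to the next whole participant.

n = 24 per group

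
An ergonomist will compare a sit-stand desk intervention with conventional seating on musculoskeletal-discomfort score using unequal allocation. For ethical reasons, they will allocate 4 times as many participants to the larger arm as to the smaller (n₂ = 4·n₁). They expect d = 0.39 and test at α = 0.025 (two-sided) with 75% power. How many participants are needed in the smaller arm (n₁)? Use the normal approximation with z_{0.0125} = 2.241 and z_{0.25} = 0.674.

n₁ = 70

With allocation ratio k = n₂/n₁ = 4, Var(x̄₁−x̄₂) = σ²(1/n₁ + 1/(k·n₁)) = σ²·(k+1)/(k·n₁).
So n₁ = (1 + 1/k)·((z_{α/2} + z_β)/d)² = 1.250 × (2.915/0.39)².
n₁ = 1.250 × 55.87 = 69.8.
Round up: n₁ = 70, giving n₂ = 4 × 70 = 280.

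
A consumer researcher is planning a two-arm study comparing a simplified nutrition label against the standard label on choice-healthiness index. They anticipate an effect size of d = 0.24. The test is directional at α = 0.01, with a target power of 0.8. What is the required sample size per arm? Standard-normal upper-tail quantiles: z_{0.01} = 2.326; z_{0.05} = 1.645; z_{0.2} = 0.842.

n = 349 per group

For two independent groups with equal n: n = 2·((z_{α} + z_β) / d)².
z_{α} + z_β = 2.326 + 0.842 = 3.168.
n = 2 × (3.168 / 0.24)² = 2 × 13.200² = 2 × 174.24 = 348.5.
Round up to the next whole participant.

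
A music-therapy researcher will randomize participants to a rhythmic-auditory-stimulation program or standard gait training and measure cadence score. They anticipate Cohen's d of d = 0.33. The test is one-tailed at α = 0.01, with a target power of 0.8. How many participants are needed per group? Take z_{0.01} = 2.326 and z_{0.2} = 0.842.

For two independent groups with equal n: n = 2·((z_{α} + z_β) / d)².
z_{α} + z_β = 2.326 + 0.842 = 3.168.
n = 2 × (3.168 / 0.33)² = 2 × 9.600² = 2 × 92.16 = 184.3.
Round up to the next whole participant.

n = 185 per group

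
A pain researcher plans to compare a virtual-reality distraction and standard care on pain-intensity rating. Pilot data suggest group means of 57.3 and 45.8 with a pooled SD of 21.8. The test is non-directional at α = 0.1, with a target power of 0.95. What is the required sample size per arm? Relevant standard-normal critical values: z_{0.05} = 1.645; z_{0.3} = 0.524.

Cohen's d = |M₁ − M₂| / SD_pooled = |57.3 − 45.8| / 21.8 = 11.5 / 21.8 = 0.528.
For two independent groups with equal n: n = 2·((z_{α/2} + z_β) / d)².
z_{α/2} + z_β = 1.645 + 1.645 = 3.290.
n = 2 × (3.290 / 0.528)² = 2 × 6.231² = 2 × 38.83 = 77.7.
Round up to the next whole participant.

n = 78 per group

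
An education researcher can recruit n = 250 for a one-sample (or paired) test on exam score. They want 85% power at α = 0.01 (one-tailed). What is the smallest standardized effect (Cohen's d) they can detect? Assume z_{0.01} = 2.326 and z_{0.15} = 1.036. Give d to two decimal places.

For a single sample (or paired design) of n = 250: d_min = (z_{α} + z_β)/√n.
z-sum = 2.326 + 1.036 = 3.362.
d_min = 3.362 / √250 = 3.362 / 15.811 = 0.213.

d_min ≈ 0.21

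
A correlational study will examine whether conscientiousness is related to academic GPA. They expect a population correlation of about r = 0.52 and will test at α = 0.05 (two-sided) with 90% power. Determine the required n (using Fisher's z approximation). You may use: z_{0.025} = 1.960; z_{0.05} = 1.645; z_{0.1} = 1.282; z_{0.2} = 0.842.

Fisher's z: C = ½·ln((1+r)/(1−r)) = ½·ln(3.1667) = 0.5763.
n = ((z_{α/2} + z_β)/C)² + 3.
(1.960 + 1.282) / 0.5763 = 3.242 / 0.5763 = 5.626.
n = 5.626² + 3 = 31.65 + 3 = 34.6.
Round up.

n = 35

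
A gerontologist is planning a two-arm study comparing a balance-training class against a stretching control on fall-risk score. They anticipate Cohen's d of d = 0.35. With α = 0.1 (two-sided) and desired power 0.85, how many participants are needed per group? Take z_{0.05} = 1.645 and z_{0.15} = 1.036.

n = 118 per group

For two independent groups with equal n: n = 2·((z_{α/2} + z_β) / d)².
z_{α/2} + z_β = 1.645 + 1.036 = 2.681.
n = 2 × (2.681 / 0.35)² = 2 × 7.660² = 2 × 58.68 = 117.4.
Round up to the next whole participant.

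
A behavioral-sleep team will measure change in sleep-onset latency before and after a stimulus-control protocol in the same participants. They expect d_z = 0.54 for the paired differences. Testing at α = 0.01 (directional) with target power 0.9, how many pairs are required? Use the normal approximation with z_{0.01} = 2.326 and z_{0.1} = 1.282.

For a paired (one-sample on differences) test: n = ((z_{α} + z_β) / d)².
z_{α} + z_β = 2.326 + 1.282 = 3.608.
n = (3.608 / 0.54)² = 6.681² = 44.64.
Round up.

n = 45 pairs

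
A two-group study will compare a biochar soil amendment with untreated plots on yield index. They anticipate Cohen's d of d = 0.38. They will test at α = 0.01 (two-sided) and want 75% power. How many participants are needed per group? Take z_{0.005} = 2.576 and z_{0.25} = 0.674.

For two independent groups with equal n: n = 2·((z_{α/2} + z_β) / d)².
z_{α/2} + z_β = 2.576 + 0.674 = 3.250.
n = 2 × (3.250 / 0.38)² = 2 × 8.553² = 2 × 73.15 = 146.3.
Round up to the next whole participant.

n = 147 per group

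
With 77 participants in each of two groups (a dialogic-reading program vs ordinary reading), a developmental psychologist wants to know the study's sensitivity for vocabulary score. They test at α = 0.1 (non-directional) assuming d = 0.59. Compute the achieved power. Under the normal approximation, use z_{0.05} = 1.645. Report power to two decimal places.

power ≈ 0.98

For two equal groups, power = Φ(d·√(n/2) − z_{α/2}).
d·√(n/2) = 0.59 × √(77/2) = 0.59 × 6.205 = 3.661.
z_β = 3.661 − 1.645 = 2.016.
Power = Φ(2.016) = 0.978.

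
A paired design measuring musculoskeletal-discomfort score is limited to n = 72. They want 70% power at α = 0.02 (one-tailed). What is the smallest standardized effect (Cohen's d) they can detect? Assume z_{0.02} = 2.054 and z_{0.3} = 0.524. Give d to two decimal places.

d_min ≈ 0.30

For a single sample (or paired design) of n = 72: d_min = (z_{α} + z_β)/√n.
z-sum = 2.054 + 0.524 = 2.578.
d_min = 2.578 / √72 = 2.578 / 8.485 = 0.304.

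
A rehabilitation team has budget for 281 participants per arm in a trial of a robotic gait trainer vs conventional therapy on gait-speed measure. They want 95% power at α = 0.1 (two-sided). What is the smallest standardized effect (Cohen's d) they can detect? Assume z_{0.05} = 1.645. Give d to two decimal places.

For two independent groups of n = 281 each: d_min = (z_{α/2} + z_β)·√(2/n).
z-sum = 1.645 + 1.645 = 3.290.
d_min = 3.290 × √(2/281) = 3.290 × 0.0844 = 0.278.

d_min ≈ 0.28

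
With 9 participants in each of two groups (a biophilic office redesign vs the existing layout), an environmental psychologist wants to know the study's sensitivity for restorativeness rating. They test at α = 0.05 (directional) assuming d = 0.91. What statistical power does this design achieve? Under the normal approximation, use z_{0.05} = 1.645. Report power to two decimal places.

For two equal groups, power = Φ(d·√(n/2) − z_{α}).
d·√(n/2) = 0.91 × √(9/2) = 0.91 × 2.121 = 1.930.
z_β = 1.930 − 1.645 = 0.285.
Power = Φ(0.285) = 0.612.

power ≈ 0.61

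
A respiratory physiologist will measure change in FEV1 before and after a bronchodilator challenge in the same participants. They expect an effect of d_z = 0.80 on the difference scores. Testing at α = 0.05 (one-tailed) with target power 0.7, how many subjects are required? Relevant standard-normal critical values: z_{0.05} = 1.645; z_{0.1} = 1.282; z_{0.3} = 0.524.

For a paired (one-sample on differences) test: n = ((z_{α} + z_β) / d)².
z_{α} + z_β = 1.645 + 0.524 = 2.169.
n = (2.169 / 0.80)² = 2.711² = 7.35.
Round up.

n = 8 pairs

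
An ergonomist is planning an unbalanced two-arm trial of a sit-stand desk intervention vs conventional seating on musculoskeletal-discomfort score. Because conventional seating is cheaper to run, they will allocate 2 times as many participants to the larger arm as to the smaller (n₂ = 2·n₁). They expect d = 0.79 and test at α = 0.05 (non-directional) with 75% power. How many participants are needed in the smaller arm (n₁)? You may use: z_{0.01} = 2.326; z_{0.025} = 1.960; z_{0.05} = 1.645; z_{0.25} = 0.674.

With allocation ratio k = n₂/n₁ = 2, Var(x̄₁−x̄₂) = σ²(1/n₁ + 1/(k·n₁)) = σ²·(k+1)/(k·n₁).
So n₁ = (1 + 1/k)·((z_{α/2} + z_β)/d)² = 1.500 × (2.634/0.79)².
n₁ = 1.500 × 11.12 = 16.7.
Round up: n₁ = 17, giving n₂ = 2 × 17 = 34.

n₁ = 17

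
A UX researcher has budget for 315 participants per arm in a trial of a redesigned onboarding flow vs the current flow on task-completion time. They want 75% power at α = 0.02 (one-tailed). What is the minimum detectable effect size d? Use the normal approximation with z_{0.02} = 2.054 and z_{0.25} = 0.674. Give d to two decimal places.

For two independent groups of n = 315 each: d_min = (z_{α} + z_β)·√(2/n).
z-sum = 2.054 + 0.674 = 2.728.
d_min = 2.728 × √(2/315) = 2.728 × 0.0797 = 0.217.

d_min ≈ 0.22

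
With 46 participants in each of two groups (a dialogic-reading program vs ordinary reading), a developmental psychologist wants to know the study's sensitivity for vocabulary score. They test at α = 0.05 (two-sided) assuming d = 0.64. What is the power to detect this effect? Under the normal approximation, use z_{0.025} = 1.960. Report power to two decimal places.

power ≈ 0.87

For two equal groups, power = Φ(d·√(n/2) − z_{α/2}).
d·√(n/2) = 0.64 × √(46/2) = 0.64 × 4.796 = 3.069.
z_β = 3.069 − 1.960 = 1.109.
Power = Φ(1.109) = 0.866.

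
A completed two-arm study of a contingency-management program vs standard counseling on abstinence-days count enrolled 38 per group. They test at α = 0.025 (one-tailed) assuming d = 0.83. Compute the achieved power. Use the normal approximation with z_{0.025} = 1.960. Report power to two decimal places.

For two equal groups, power = Φ(d·√(n/2) − z_{α}).
d·√(n/2) = 0.83 × √(38/2) = 0.83 × 4.359 = 3.618.
z_β = 3.618 − 1.960 = 1.658.
Power = Φ(1.658) = 0.951.

power ≈ 0.95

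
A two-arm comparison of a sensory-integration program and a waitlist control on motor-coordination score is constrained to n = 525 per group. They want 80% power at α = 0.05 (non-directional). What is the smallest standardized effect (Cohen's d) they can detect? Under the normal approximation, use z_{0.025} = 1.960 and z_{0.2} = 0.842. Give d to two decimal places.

d_min ≈ 0.17

For two independent groups of n = 525 each: d_min = (z_{α/2} + z_β)·√(2/n).
z-sum = 1.960 + 0.842 = 2.802.
d_min = 2.802 × √(2/525) = 2.802 × 0.0617 = 0.173.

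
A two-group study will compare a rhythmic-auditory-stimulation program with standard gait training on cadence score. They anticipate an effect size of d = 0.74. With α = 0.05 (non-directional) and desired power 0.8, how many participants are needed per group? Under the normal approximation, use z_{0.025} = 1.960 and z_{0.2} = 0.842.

For two independent groups with equal n: n = 2·((z_{α/2} + z_β) / d)².
z_{α/2} + z_β = 1.960 + 0.842 = 2.802.
n = 2 × (2.802 / 0.74)² = 2 × 3.786² = 2 × 14.34 = 28.7.
Round up to the next whole participant.

n = 29 per group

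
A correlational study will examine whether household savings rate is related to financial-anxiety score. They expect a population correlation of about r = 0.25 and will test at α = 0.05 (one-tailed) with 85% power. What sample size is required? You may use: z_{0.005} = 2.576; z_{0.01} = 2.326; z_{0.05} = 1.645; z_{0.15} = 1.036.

Fisher's z: C = ½·ln((1+r)/(1−r)) = ½·ln(1.6667) = 0.2554.
n = ((z_{α} + z_β)/C)² + 3.
(1.645 + 1.036) / 0.2554 = 2.681 / 0.2554 = 10.497.
n = 10.497² + 3 = 110.19 + 3 = 113.2.
Round up.

n = 114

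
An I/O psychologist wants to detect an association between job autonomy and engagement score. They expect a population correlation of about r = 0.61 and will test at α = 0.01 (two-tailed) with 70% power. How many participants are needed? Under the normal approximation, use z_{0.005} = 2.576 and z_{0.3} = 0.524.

Fisher's z: C = ½·ln((1+r)/(1−r)) = ½·ln(4.1282) = 0.7089.
n = ((z_{α/2} + z_β)/C)² + 3.
(2.576 + 0.524) / 0.7089 = 3.100 / 0.7089 = 4.373.
n = 4.373² + 3 = 19.12 + 3 = 22.1.
Round up.

n = 23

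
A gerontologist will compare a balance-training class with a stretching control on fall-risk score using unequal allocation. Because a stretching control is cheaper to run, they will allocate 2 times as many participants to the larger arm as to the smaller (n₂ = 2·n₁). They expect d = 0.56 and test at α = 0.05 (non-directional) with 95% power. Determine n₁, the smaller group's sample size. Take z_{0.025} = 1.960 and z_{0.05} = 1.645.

With allocation ratio k = n₂/n₁ = 2, Var(x̄₁−x̄₂) = σ²(1/n₁ + 1/(k·n₁)) = σ²·(k+1)/(k·n₁).
So n₁ = (1 + 1/k)·((z_{α/2} + z_β)/d)² = 1.500 × (3.605/0.56)².
n₁ = 1.500 × 41.44 = 62.2.
Round up: n₁ = 63, giving n₂ = 2 × 63 = 126.

n₁ = 63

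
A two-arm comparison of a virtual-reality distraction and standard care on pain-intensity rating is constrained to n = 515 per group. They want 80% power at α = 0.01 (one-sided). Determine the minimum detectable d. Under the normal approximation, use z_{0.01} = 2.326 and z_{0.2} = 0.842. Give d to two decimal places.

d_min ≈ 0.20

For two independent groups of n = 515 each: d_min = (z_{α} + z_β)·√(2/n).
z-sum = 2.326 + 0.842 = 3.168.
d_min = 3.168 × √(2/515) = 3.168 × 0.0623 = 0.197.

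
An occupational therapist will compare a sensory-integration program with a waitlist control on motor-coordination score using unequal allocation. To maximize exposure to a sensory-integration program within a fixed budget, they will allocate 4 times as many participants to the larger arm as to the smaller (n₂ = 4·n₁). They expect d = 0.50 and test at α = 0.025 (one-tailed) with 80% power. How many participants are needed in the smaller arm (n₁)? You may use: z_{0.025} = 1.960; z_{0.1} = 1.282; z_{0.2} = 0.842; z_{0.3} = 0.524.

n₁ = 40

With allocation ratio k = n₂/n₁ = 4, Var(x̄₁−x̄₂) = σ²(1/n₁ + 1/(k·n₁)) = σ²·(k+1)/(k·n₁).
So n₁ = (1 + 1/k)·((z_{α} + z_β)/d)² = 1.250 × (2.802/0.50)².
n₁ = 1.250 × 31.40 = 39.3.
Round up: n₁ = 40, giving n₂ = 4 × 40 = 160.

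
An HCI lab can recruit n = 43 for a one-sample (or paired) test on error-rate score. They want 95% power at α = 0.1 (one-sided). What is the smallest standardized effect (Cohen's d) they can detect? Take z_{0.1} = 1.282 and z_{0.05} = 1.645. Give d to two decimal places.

d_min ≈ 0.45

For a single sample (or paired design) of n = 43: d_min = (z_{α} + z_β)/√n.
z-sum = 1.282 + 1.645 = 2.927.
d_min = 2.927 / √43 = 2.927 / 6.557 = 0.446.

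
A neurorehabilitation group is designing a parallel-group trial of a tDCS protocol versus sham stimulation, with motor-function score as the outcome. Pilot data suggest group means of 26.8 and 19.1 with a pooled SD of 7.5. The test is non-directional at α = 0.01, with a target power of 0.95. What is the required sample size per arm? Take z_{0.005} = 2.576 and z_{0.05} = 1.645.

n = 34 per group

Cohen's d = |M₁ − M₂| / SD_pooled = |26.8 − 19.1| / 7.5 = 7.7 / 7.5 = 1.027.
For two independent groups with equal n: n = 2·((z_{α/2} + z_β) / d)².
z_{α/2} + z_β = 2.576 + 1.645 = 4.221.
n = 2 × (4.221 / 1.027)² = 2 × 4.110² = 2 × 16.89 = 33.8.
Round up to the next whole participant.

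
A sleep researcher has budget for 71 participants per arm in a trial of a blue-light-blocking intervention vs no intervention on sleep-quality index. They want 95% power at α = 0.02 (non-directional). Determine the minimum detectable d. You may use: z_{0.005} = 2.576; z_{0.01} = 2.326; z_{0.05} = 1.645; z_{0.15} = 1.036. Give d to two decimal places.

d_min ≈ 0.67

For two independent groups of n = 71 each: d_min = (z_{α/2} + z_β)·√(2/n).
z-sum = 2.326 + 1.645 = 3.971.
d_min = 3.971 × √(2/71) = 3.971 × 0.1678 = 0.666.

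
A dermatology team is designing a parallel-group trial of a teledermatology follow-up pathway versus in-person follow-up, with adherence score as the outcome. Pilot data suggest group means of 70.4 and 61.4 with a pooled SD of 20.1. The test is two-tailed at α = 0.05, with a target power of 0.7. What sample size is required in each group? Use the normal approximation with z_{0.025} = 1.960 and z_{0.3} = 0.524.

n = 62 per group

Cohen's d = |M₁ − M₂| / SD_pooled = |70.4 − 61.4| / 20.1 = 9.0 / 20.1 = 0.448.
For two independent groups with equal n: n = 2·((z_{α/2} + z_β) / d)².
z_{α/2} + z_β = 1.960 + 0.524 = 2.484.
n = 2 × (2.484 / 0.448)² = 2 × 5.545² = 2 × 30.74 = 61.5.
Round up to the next whole participant.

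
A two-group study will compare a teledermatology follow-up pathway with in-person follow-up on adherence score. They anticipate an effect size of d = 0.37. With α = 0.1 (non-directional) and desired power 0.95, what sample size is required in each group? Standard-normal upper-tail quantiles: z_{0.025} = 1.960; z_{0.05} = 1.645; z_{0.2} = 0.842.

n = 159 per group

For two independent groups with equal n: n = 2·((z_{α/2} + z_β) / d)².
z_{α/2} + z_β = 1.645 + 1.645 = 3.290.
n = 2 × (3.290 / 0.37)² = 2 × 8.892² = 2 × 79.07 = 158.1.
Round up to the next whole participant.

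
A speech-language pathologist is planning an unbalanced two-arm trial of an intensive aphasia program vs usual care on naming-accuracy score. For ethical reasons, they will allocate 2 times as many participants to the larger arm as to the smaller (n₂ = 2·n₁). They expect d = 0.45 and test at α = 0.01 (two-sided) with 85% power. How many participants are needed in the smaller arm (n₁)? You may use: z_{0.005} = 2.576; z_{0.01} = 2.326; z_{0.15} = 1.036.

With allocation ratio k = n₂/n₁ = 2, Var(x̄₁−x̄₂) = σ²(1/n₁ + 1/(k·n₁)) = σ²·(k+1)/(k·n₁).
So n₁ = (1 + 1/k)·((z_{α/2} + z_β)/d)² = 1.500 × (3.612/0.45)².
n₁ = 1.500 × 64.43 = 96.6.
Round up: n₁ = 97, giving n₂ = 2 × 97 = 194.

n₁ = 97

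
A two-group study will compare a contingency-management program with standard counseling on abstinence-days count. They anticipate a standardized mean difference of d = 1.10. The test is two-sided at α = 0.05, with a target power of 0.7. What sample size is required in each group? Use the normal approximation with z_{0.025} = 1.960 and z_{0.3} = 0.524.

n = 11 per group

For two independent groups with equal n: n = 2·((z_{α/2} + z_β) / d)².
z_{α/2} + z_β = 1.960 + 0.524 = 2.484.
n = 2 × (2.484 / 1.10)² = 2 × 2.258² = 2 × 5.10 = 10.2.
Round up to the next whole participant.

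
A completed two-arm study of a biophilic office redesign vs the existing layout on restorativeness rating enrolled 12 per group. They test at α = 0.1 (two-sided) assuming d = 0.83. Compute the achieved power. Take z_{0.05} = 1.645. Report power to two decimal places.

power ≈ 0.65

For two equal groups, power = Φ(d·√(n/2) − z_{α/2}).
d·√(n/2) = 0.83 × √(12/2) = 0.83 × 2.449 = 2.033.
z_β = 2.033 − 1.645 = 0.388.
Power = Φ(0.388) = 0.651.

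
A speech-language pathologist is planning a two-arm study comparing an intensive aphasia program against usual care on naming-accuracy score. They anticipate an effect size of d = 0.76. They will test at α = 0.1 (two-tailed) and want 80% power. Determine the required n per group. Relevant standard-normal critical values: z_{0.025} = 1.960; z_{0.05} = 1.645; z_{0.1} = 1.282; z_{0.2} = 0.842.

n = 22 per group

For two independent groups with equal n: n = 2·((z_{α/2} + z_β) / d)².
z_{α/2} + z_β = 1.645 + 0.842 = 2.487.
n = 2 × (2.487 / 0.76)² = 2 × 3.272² = 2 × 10.71 = 21.4.
Round up to the next whole participant.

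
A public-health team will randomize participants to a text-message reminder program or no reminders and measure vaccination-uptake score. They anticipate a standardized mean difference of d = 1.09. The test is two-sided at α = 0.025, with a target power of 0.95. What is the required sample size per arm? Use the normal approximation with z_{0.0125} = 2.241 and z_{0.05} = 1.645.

For two independent groups with equal n: n = 2·((z_{α/2} + z_β) / d)².
z_{α/2} + z_β = 2.241 + 1.645 = 3.886.
n = 2 × (3.886 / 1.09)² = 2 × 3.565² = 2 × 12.71 = 25.4.
Round up to the next whole participant.

n = 26 per group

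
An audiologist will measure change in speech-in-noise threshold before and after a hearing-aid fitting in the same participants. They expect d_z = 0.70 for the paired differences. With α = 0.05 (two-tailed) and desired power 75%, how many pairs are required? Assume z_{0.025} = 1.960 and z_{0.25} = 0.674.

n = 15 pairs

For a paired (one-sample on differences) test: n = ((z_{α/2} + z_β) / d)².
z_{α/2} + z_β = 1.960 + 0.674 = 2.634.
n = (2.634 / 0.70)² = 3.763² = 14.16.
Round up.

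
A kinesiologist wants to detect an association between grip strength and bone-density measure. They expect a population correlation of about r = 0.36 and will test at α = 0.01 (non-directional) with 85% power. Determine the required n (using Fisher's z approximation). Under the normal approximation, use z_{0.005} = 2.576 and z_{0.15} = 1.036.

n = 95

Fisher's z: C = ½·ln((1+r)/(1−r)) = ½·ln(2.1250) = 0.3769.
n = ((z_{α/2} + z_β)/C)² + 3.
(2.576 + 1.036) / 0.3769 = 3.612 / 0.3769 = 9.583.
n = 9.583² + 3 = 91.84 + 3 = 94.8.
Round up.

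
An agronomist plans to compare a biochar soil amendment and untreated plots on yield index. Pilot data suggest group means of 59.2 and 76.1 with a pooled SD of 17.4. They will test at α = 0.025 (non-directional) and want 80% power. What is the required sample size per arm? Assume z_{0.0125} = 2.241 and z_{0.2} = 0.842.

Cohen's d = |M₁ − M₂| / SD_pooled = |59.2 − 76.1| / 17.4 = 16.9 / 17.4 = 0.971.
For two independent groups with equal n: n = 2·((z_{α/2} + z_β) / d)².
z_{α/2} + z_β = 2.241 + 0.842 = 3.083.
n = 2 × (3.083 / 0.971)² = 2 × 3.175² = 2 × 10.08 = 20.2.
Round up to the next whole participant.

n = 21 per group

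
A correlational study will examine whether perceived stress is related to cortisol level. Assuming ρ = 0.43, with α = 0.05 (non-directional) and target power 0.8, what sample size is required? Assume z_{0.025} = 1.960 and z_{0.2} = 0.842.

n = 41

Fisher's z: C = ½·ln((1+r)/(1−r)) = ½·ln(2.5088) = 0.4599.
n = ((z_{α/2} + z_β)/C)² + 3.
(1.960 + 0.842) / 0.4599 = 2.802 / 0.4599 = 6.093.
n = 6.093² + 3 = 37.12 + 3 = 40.1.
Round up.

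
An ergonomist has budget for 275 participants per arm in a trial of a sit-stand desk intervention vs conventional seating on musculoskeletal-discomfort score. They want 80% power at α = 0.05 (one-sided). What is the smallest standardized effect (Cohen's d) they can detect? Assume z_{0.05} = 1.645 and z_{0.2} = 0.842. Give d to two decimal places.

For two independent groups of n = 275 each: d_min = (z_{α} + z_β)·√(2/n).
z-sum = 1.645 + 0.842 = 2.487.
d_min = 2.487 × √(2/275) = 2.487 × 0.0853 = 0.212.

d_min ≈ 0.21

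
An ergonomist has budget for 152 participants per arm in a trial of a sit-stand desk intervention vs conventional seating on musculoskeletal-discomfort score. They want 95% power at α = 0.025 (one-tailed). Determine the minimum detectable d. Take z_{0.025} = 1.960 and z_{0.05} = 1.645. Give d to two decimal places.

For two independent groups of n = 152 each: d_min = (z_{α} + z_β)·√(2/n).
z-sum = 1.960 + 1.645 = 3.605.
d_min = 3.605 × √(2/152) = 3.605 × 0.1147 = 0.414.

d_min ≈ 0.41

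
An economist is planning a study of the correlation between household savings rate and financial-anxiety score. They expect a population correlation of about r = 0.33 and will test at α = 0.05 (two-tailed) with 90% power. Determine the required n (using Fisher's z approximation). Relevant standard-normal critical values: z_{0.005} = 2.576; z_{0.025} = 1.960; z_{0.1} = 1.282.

n = 93

Fisher's z: C = ½·ln((1+r)/(1−r)) = ½·ln(1.9851) = 0.3428.
n = ((z_{α/2} + z_β)/C)² + 3.
(1.960 + 1.282) / 0.3428 = 3.242 / 0.3428 = 9.457.
n = 9.457² + 3 = 89.44 + 3 = 92.4.
Round up.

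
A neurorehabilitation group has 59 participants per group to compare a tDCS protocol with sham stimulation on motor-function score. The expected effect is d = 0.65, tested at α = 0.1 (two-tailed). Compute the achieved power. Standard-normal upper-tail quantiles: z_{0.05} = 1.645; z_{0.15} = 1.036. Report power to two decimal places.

power ≈ 0.97

For two equal groups, power = Φ(d·√(n/2) − z_{α/2}).
d·√(n/2) = 0.65 × √(59/2) = 0.65 × 5.431 = 3.530.
z_β = 3.530 − 1.645 = 1.885.
Power = Φ(1.885) = 0.970.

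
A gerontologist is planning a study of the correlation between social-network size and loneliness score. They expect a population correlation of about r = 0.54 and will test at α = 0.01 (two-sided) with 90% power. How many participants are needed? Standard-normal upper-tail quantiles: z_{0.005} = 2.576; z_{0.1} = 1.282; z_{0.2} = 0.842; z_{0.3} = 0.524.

n = 44

Fisher's z: C = ½·ln((1+r)/(1−r)) = ½·ln(3.3478) = 0.6042.
n = ((z_{α/2} + z_β)/C)² + 3.
(2.576 + 1.282) / 0.6042 = 3.858 / 0.6042 = 6.385.
n = 6.385² + 3 = 40.77 + 3 = 43.8.
Round up.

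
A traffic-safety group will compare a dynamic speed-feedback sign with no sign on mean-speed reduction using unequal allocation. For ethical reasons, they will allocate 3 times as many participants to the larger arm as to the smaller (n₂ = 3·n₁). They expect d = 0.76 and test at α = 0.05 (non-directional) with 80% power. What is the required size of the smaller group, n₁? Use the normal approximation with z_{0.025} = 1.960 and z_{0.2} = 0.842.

With allocation ratio k = n₂/n₁ = 3, Var(x̄₁−x̄₂) = σ²(1/n₁ + 1/(k·n₁)) = σ²·(k+1)/(k·n₁).
So n₁ = (1 + 1/k)·((z_{α/2} + z_β)/d)² = 1.333 × (2.802/0.76)².
n₁ = 1.333 × 13.59 = 18.1.
Round up: n₁ = 19, giving n₂ = 3 × 19 = 57.

n₁ = 19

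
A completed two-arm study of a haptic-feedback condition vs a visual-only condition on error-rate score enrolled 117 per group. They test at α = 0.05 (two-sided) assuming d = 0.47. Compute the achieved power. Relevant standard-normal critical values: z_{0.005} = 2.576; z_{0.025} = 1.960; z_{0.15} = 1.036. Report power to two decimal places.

For two equal groups, power = Φ(d·√(n/2) − z_{α/2}).
d·√(n/2) = 0.47 × √(117/2) = 0.47 × 7.649 = 3.595.
z_β = 3.595 − 1.960 = 1.635.
Power = Φ(1.635) = 0.949.

power ≈ 0.95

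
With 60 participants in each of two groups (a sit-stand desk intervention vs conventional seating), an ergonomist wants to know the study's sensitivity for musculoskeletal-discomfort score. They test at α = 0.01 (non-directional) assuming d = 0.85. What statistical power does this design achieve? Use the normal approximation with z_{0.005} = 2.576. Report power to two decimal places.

power ≈ 0.98

For two equal groups, power = Φ(d·√(n/2) − z_{α/2}).
d·√(n/2) = 0.85 × √(60/2) = 0.85 × 5.477 = 4.656.
z_β = 4.656 − 2.576 = 2.080.
Power = Φ(2.080) = 0.981.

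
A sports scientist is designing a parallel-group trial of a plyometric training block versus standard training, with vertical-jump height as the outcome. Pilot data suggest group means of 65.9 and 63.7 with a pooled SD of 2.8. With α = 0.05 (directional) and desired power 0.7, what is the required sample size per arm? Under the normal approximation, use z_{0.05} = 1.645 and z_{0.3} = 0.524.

Cohen's d = |M₁ − M₂| / SD_pooled = |65.9 − 63.7| / 2.8 = 2.2 / 2.8 = 0.786.
For two independent groups with equal n: n = 2·((z_{α} + z_β) / d)².
z_{α} + z_β = 1.645 + 0.524 = 2.169.
n = 2 × (2.169 / 0.786)² = 2 × 2.760² = 2 × 7.62 = 15.2.
Round up to the next whole participant.

n = 16 per group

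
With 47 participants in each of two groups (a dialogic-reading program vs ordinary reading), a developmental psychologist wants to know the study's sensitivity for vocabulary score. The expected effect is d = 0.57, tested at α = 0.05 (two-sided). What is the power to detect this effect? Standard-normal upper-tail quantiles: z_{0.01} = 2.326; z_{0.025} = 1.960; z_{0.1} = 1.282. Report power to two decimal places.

For two equal groups, power = Φ(d·√(n/2) − z_{α/2}).
d·√(n/2) = 0.57 × √(47/2) = 0.57 × 4.848 = 2.763.
z_β = 2.763 − 1.960 = 0.803.
Power = Φ(0.803) = 0.789.

power ≈ 0.79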